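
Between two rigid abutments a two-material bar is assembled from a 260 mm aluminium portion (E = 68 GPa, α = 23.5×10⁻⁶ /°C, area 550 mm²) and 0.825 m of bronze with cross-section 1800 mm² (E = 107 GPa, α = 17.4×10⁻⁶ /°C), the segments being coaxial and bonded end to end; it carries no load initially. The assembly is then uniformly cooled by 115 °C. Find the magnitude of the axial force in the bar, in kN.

P ≈ 209 kN (tensile)

Free thermal contraction of the whole bar: Σ αᵢΔT Lᵢ = 23.5×10⁻⁶×115×260 + 17.4×10⁻⁶×115×825 = 2.353 mm.
The walls prevent any net length change, so an axial force P (same in every segment) develops. Compatibility: P · Σ Lᵢ/(AᵢEᵢ) = δ_free.
The series flexibility is Σ Lᵢ/(AᵢEᵢ) = 260/(550×68×10³) + 825/(1800×107×10³) = 1.124×10⁻⁵ mm/N.
So P = 2.353 / 1.124×10⁻⁵ = 209.5 kN, tensile.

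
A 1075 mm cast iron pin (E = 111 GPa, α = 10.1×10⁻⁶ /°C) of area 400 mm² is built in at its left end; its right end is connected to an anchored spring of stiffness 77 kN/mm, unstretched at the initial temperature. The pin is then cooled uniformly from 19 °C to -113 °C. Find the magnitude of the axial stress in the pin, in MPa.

σ ≈ 96.3 MPa (tensile)

If the spring were absent the pin would shorten by αΔT L = 10.1×10⁻⁶ × 132 × 1075 = 1.433 mm.
Let P be the tensile force in the spring. The pin extends elastically by PL/(AE) and the spring stretches by P/k; together these equal δ_free.
So P = δ_free / [L/(AE) + 1/k] = 1.433 / [ 1075/(400×111×10³) + 1/(77×10³) ].
P = 1.433 / 3.72×10⁻⁵ = 38530 N.
σ = P/A = 38530/400 = 96.32 MPa.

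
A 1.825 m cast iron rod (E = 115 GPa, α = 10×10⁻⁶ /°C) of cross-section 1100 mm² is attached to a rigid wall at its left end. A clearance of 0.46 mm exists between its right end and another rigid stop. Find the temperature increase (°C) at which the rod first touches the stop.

Contact occurs when the free expansion equals the gap: αΔT L = 0.46 mm.
So ΔT = g/(αL) = 0.46/(10×10⁻⁶ × 1825) = 25.21 °C.

ΔT ≈ 25.2 °C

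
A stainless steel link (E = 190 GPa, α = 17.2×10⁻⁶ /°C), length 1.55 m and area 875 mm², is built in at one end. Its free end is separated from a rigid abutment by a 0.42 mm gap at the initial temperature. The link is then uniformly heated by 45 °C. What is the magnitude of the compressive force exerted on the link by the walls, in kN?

P ≈ 83.6 kN

If the wall were absent the link would grow by αΔT L = 17.2×10⁻⁶ × 45 × 1550 = 1.2 mm.
The gap closes (δ_free > 0.42 mm) and the wall then resists a further 1.2 − 0.42 = 0.7797 mm of expansion.
That suppressed elongation corresponds to σ = E·Δ/L = 190×10³ × 0.7797/1550 = 95.58 MPa.
Force on the wall = σA = 95.58 × 875 mm² = 83.63 kN.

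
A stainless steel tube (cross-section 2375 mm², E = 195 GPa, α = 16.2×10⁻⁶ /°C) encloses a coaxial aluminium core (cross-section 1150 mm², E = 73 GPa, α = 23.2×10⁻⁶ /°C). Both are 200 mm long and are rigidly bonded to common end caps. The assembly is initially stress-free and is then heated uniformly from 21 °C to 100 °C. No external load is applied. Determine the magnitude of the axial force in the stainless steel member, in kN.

The aluminium has the larger α, so on heating it would change length more than the stainless steel if both were free. The rigid plates force a common final length, so the aluminium is put into compression and the stainless steel into tension, with equal and opposite forces P (no external load).
Compatibility of the two members (thermal + elastic change equal): (α₁ − α₂)ΔT = P·[1/(A₁E₁) + 1/(A₂E₂)].
|α₁ − α₂|·ΔT = 7×10⁻⁶ × 79 = 0.000553.
1/(A₁E₁) + 1/(A₂E₂) = 1/(2375×195×10³) + 1/(1150×73×10³) = 1.407×10⁻⁸ N⁻¹.
P = 0.000553 / 1.407×10⁻⁸ = 39300 N = 39.3 kN.

P ≈ 39.3 kN (tensile in the stainless steel)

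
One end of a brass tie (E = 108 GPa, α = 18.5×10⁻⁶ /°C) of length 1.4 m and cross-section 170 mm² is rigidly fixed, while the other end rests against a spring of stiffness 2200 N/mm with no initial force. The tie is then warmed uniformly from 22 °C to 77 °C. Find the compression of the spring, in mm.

δ ≈ 1.22 mm

Free thermal expansion: δ_free = αΔT L = 18.5×10⁻⁶ × 55 × 1400 = 1.424 mm.
With a force P in the spring, the elastic change of the tie is PL/(AE) and that of the spring is P/k; compatibility requires their sum to equal δ_free.
So P = δ_free / [L/(AE) + 1/k] = 1.424 / [ 1400/(170×108×10³) + 1/(2200) ].
P = 1.424 / 0.0005308 = 2684 N.
Spring compression = P/k = 2684/(2200) = 1.22 mm.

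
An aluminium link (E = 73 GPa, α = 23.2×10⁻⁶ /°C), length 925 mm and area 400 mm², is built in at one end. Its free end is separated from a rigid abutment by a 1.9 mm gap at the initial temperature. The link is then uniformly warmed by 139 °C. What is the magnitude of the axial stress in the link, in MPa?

Unrestrained expansion: δ_free = αΔT L = 23.2×10⁻⁶ × 139 × 925 = 2.983 mm.
After closing the 1.9 mm clearance, 2.983 − 1.9 = 1.083 mm of expansion remains to be suppressed by the wall.
That suppressed elongation corresponds to σ = E·Δ/L = 73×10³ × 1.083/925 = 85.46 MPa.

σ ≈ 85.5 MPa (compressive)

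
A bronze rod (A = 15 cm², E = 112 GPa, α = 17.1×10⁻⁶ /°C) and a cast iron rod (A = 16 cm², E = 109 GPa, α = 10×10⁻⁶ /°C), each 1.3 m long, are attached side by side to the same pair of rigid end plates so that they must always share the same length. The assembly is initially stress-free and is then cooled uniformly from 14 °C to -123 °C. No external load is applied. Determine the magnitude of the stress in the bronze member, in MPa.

σ ≈ 55.5 MPa (tensile)

Both members must finish at the same length. With the larger α, the bronze tends to over-contract; the plates restrain it, putting the bronze in tension and the cast iron in compression. With no external load the two internal forces are equal and opposite, magnitude P.
Equating the net (thermal + elastic) strains gives |α₁ − α₂|·ΔT = P·[1/(A₁E₁) + 1/(A₂E₂)].
|α₁ − α₂|·ΔT = 7.1×10⁻⁶ × 137 = 0.0009727.
1/(A₁E₁) + 1/(A₂E₂) = 1/(1500×112×10³) + 1/(1600×109×10³) = 1.169×10⁻⁸ N⁻¹.
So P = 0.0009727 / 1.169×10⁻⁸ = 83.23 kN.
σ_{bronze} = P/A₁ = 83230/1500 = 55.49 MPa, tensile.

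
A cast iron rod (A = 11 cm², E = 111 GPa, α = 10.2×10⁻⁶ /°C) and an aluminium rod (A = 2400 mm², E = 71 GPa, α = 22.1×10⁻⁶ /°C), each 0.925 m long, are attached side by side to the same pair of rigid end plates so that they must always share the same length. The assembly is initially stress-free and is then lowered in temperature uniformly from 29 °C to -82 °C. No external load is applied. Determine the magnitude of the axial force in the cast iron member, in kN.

Equilibrium of a rigid end plate with no external load gives equal and opposite internal forces ±P in the two members. Since α_{aluminium} > α_{cast iron}, cooling drives the aluminium into tension and the cast iron into compression.
Equating the net (thermal + elastic) strains gives |α₁ − α₂|·ΔT = P·[1/(A₁E₁) + 1/(A₂E₂)].
|α₁ − α₂|·ΔT = 11.9×10⁻⁶ × 111 = 0.001321.
1/(A₁E₁) + 1/(A₂E₂) = 1/(1100×111×10³) + 1/(2400×71×10³) = 1.406×10⁻⁸ N⁻¹.
So P = 0.001321 / 1.406×10⁻⁸ = 93.96 kN.

P ≈ 94 kN (compressive in the cast iron)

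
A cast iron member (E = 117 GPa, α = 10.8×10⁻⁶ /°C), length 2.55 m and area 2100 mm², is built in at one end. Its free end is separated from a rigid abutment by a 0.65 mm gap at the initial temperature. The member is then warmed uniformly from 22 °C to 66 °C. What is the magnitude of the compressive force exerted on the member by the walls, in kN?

If the wall were absent the member would grow by αΔT L = 10.8×10⁻⁶ × 44 × 2550 = 1.212 mm.
The gap closes (δ_free > 0.65 mm) and the wall then resists a further 1.212 − 0.65 = 0.5618 mm of expansion.
So σ = E(δ_free − g)/L = 117×10³ × 0.5618/2550 = 25.77 MPa.
P = σA = 25.77 × 2100 = 54.13 kN.

P ≈ 54.1 kN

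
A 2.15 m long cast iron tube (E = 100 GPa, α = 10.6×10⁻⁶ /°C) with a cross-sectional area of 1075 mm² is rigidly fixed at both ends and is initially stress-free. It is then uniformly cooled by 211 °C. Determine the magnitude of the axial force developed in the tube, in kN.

With zero net strain, σ = E·αΔT = 100 GPa × 10.6×10⁻⁶ × 211 = 223.7 MPa.
P = AEαΔT = 1075 × 100×10³ × 10.6×10⁻⁶ × 211 = 240.4 kN (tensile).

P ≈ 240 kN (tensile)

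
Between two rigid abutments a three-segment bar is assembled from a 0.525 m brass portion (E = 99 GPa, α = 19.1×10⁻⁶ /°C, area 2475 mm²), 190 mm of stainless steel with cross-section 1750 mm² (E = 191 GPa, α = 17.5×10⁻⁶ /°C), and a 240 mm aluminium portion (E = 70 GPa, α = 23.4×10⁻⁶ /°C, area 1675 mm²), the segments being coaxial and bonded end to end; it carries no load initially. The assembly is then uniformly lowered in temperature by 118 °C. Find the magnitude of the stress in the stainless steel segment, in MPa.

σ ≈ 269 MPa (tensile)

If the supports were absent, the total length change would be Σ αᵢΔT Lᵢ = 19.1×10⁻⁶×118×525 + 17.5×10⁻⁶×118×190 + 23.4×10⁻⁶×118×240 = 2.238 mm.
The rigid supports impose zero overall length change; the single axial force P common to all segments must satisfy P Σ Lᵢ/(AᵢEᵢ) = δ_free.
Σ Lᵢ/(AᵢEᵢ) = 525/(2475×99×10³) + 190/(1750×191×10³) + 240/(1675×70×10³) = 4.758×10⁻⁶ mm/N.
P = 2.238 / 4.758×10⁻⁶ = 470400 N = 470.4 kN, tensile.
σ_{stainless steel} = P / A = 470400 / 1750 = 268.8 MPa.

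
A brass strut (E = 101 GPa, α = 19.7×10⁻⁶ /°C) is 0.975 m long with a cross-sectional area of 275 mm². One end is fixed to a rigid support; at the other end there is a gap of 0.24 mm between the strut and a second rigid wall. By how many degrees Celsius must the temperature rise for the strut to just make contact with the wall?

ΔT ≈ 12.5 °C

Contact occurs when the free expansion equals the gap: αΔT L = 0.24 mm.
ΔT = 0.24 / (19.7×10⁻⁶ × 975) = 12.5 °C.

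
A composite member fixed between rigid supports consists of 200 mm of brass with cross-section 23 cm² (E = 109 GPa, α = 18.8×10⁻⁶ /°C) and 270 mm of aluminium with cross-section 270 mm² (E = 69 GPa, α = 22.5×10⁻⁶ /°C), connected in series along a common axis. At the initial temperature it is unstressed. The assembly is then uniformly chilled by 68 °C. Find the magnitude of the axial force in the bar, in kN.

With the walls removed the bar would change length by δ_free = Σ αᵢΔT Lᵢ = 18.8×10⁻⁶×68×200 + 22.5×10⁻⁶×68×270 = 0.6688 mm.
The walls prevent any net length change, so an axial force P (same in every segment) develops. Compatibility: P · Σ Lᵢ/(AᵢEᵢ) = δ_free.
Σ Lᵢ/(AᵢEᵢ) = 200/(2300×109×10³) + 270/(270×69×10³) = 1.529×10⁻⁵ mm/N.
P = 0.6688 / 1.529×10⁻⁵ = 43740 N = 43.74 kN, tensile.

P ≈ 43.7 kN (tensile)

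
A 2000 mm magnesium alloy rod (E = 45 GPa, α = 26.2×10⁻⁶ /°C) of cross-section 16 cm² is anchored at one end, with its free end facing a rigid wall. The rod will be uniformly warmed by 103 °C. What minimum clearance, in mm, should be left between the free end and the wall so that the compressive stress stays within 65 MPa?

g ≈ 2.51 mm

Free expansion if unrestrained: δ_free = αΔT L = 26.2×10⁻⁶ × 103 × 2000 = 5.397 mm.
At the allowable stress the elastic shortening the wall may impose is σL/E = 65 × 2000 / (45×10³) = 2.889 mm.
So the gap has to take up the difference, g_min = δ_free − σL/E = 5.397 − 2.889 = 2.508 mm.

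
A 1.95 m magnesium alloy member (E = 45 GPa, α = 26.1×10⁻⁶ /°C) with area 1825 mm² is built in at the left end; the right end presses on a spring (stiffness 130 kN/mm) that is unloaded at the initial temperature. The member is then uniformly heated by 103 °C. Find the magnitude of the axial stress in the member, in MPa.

σ ≈ 91.4 MPa (compressive)

If the spring were absent the member would lengthen by αΔT L = 26.1×10⁻⁶ × 103 × 1950 = 5.242 mm.
Let P be the compressive force at the spring. The member shortens elastically by PL/(AE) and the spring compresses by P/k; together these equal δ_free.
P [ L/(AE) + 1/k ] = δ_free → P [ 1950/(1825×45×10³) + 1/(130×10³) ] = 5.242.
P = 5.242 / 3.144×10⁻⁵ = 166800 N.
σ = P/A = 166800/1825 = 91.37 MPa.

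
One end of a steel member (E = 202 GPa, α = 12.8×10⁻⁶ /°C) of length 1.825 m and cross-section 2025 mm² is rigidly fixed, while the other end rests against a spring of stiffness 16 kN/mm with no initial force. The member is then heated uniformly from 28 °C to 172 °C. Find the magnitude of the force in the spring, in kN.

P ≈ 50.2 kN

The unrestrained thermal change is αΔT L = 12.8×10⁻⁶ × 144 × 1825 = 3.364 mm.
With a force P in the spring, the elastic change of the member is PL/(AE) and that of the spring is P/k; compatibility requires their sum to equal δ_free.
So P = δ_free / [L/(AE) + 1/k] = 3.364 / [ 1825/(2025×202×10³) + 1/(16×10³) ].
P = 3.364 / 6.696×10⁻⁵ = 50240 N.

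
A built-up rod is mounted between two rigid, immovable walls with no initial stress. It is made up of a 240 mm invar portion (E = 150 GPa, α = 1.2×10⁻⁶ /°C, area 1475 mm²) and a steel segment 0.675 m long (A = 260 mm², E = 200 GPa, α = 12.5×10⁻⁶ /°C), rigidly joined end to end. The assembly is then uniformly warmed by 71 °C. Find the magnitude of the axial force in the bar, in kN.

P ≈ 44 kN (compressive)

If the supports were absent, the total length change would be Σ αᵢΔT Lᵢ = 1.2×10⁻⁶×71×240 + 12.5×10⁻⁶×71×675 = 0.6195 mm.
The rigid supports impose zero overall length change; the single axial force P common to all segments must satisfy P Σ Lᵢ/(AᵢEᵢ) = δ_free.
The series flexibility is Σ Lᵢ/(AᵢEᵢ) = 240/(1475×150×10³) + 675/(260×200×10³) = 1.407×10⁻⁵ mm/N.
Hence P = δ_free / Σ(L/AE) = 0.6195/1.407×10⁻⁵ = 44.04 kN (compressive).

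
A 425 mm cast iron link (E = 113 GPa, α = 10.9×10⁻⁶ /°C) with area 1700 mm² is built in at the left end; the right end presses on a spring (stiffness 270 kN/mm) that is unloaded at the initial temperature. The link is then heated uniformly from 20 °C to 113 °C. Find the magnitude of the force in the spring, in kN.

Free thermal expansion: δ_free = αΔT L = 10.9×10⁻⁶ × 93 × 425 = 0.4308 mm.
With a force P in the spring, the elastic change of the link is PL/(AE) and that of the spring is P/k; compatibility requires their sum to equal δ_free.
So P = δ_free / [L/(AE) + 1/k] = 0.4308 / [ 425/(1700×113×10³) + 1/(270×10³) ].
P = 0.4308 / 5.916×10⁻⁶ = 72820 N.

P ≈ 72.8 kN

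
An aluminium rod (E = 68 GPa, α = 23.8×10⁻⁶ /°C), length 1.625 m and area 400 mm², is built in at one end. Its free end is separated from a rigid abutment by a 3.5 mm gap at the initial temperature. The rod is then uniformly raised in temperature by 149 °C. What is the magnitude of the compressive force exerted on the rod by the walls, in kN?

P ≈ 37.9 kN

Unrestrained expansion: δ_free = αΔT L = 23.8×10⁻⁶ × 149 × 1625 = 5.763 mm.
This exceeds the 3.5 mm gap, so the wall pushes back. The portion of expansion that must be recovered elastically is δ_free − gap = 5.763 − 3.5 = 2.263 mm.
Compatibility: PL/(AE) = 2.263 mm, so σ = P/A = E × (2.263/1625) = 94.68 MPa.
P = σA = 94.68 × 400 = 37.87 kN.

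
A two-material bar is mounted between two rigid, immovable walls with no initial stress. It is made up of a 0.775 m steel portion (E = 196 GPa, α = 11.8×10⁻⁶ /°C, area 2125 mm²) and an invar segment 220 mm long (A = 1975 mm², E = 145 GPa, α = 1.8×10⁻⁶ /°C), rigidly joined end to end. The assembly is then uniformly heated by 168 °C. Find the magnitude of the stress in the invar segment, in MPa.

σ ≈ 309 MPa (compressive)

With the walls removed the bar would change length by δ_free = Σ αᵢΔT Lᵢ = 11.8×10⁻⁶×168×775 + 1.8×10⁻⁶×168×220 = 1.603 mm.
Since the ends are fixed, an axial force P builds up, equal in every segment, with P · Σ Lᵢ/(AᵢEᵢ) = δ_free.
Σ Lᵢ/(AᵢEᵢ) = 775/(2125×196×10³) + 220/(1975×145×10³) = 2.629×10⁻⁶ mm/N.
So P = 1.603 / 2.629×10⁻⁶ = 609.7 kN, compressive.
σ_{invar} = P / A = 609700 / 1975 = 308.7 MPa.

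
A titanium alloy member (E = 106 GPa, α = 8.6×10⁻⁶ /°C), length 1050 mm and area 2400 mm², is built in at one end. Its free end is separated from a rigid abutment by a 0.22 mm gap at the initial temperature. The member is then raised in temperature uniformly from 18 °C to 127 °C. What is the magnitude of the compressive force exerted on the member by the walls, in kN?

P ≈ 185 kN

If the wall were absent the member would grow by αΔT L = 8.6×10⁻⁶ × 109 × 1050 = 0.9843 mm.
This exceeds the 0.22 mm gap, so the wall pushes back. The portion of expansion that must be recovered elastically is δ_free − gap = 0.9843 − 0.22 = 0.7643 mm.
That suppressed elongation corresponds to σ = E·Δ/L = 106×10³ × 0.7643/1050 = 77.15 MPa.
P = σA = 77.15 × 2400 = 185.2 kN.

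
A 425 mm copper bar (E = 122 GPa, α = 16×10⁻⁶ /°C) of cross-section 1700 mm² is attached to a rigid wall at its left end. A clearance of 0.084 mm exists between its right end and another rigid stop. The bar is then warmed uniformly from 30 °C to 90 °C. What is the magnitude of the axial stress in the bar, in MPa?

Unrestrained expansion: δ_free = αΔT L = 16×10⁻⁶ × 60 × 425 = 0.408 mm.
After closing the 0.084 mm clearance, 0.408 − 0.084 = 0.324 mm of expansion remains to be suppressed by the wall.
Compatibility: PL/(AE) = 0.324 mm, so σ = P/A = E × (0.324/425) = 93.01 MPa.

σ ≈ 93 MPa (compressive)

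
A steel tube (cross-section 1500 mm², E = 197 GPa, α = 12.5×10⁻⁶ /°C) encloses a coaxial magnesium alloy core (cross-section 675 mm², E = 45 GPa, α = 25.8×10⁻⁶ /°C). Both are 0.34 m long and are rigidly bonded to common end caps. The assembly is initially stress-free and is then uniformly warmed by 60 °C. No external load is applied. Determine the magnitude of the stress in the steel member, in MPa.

The magnesium alloy has the larger α, so on heating it would change length more than the steel if both were free. The rigid plates force a common final length, so the magnesium alloy is put into compression and the steel into tension, with equal and opposite forces P (no external load).
Equating the net (thermal + elastic) strains gives |α₁ − α₂|·ΔT = P·[1/(A₁E₁) + 1/(A₂E₂)].
|α₁ − α₂|·ΔT = 13.3×10⁻⁶ × 60 = 0.000798.
1/(A₁E₁) + 1/(A₂E₂) = 1/(1500×197×10³) + 1/(675×45×10³) = 3.631×10⁻⁸ N⁻¹.
So P = 0.000798 / 3.631×10⁻⁸ = 21.98 kN.
σ_{steel} = P/A₁ = 21980/1500 = 14.65 MPa, tensile.

σ ≈ 14.7 MPa (tensile)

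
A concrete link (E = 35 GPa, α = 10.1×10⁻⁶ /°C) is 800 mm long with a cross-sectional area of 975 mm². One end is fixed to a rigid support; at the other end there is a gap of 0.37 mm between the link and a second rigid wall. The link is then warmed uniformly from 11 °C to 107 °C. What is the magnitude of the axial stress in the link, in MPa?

σ ≈ 17.7 MPa (compressive)

Free thermal elongation = αΔT L = 10.1×10⁻⁶ × 96 × 800 = 0.7757 mm.
The gap closes (δ_free > 0.37 mm) and the wall then resists a further 0.7757 − 0.37 = 0.4057 mm of expansion.
That suppressed elongation corresponds to σ = E·Δ/L = 35×10³ × 0.4057/800 = 17.75 MPa.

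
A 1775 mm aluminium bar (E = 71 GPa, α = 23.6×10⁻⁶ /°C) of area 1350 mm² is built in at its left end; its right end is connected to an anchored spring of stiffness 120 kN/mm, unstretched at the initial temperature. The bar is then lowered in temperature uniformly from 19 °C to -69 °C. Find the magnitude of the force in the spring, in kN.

If the spring were absent the bar would shorten by αΔT L = 23.6×10⁻⁶ × 88 × 1775 = 3.686 mm.
With a force P in the spring, the elastic change of the bar is PL/(AE) and that of the spring is P/k; compatibility requires their sum to equal δ_free.
So P = δ_free / [L/(AE) + 1/k] = 3.686 / [ 1775/(1350×71×10³) + 1/(120×10³) ].
P = 3.686 / 2.685×10⁻⁵ = 137300 N.

P ≈ 137 kN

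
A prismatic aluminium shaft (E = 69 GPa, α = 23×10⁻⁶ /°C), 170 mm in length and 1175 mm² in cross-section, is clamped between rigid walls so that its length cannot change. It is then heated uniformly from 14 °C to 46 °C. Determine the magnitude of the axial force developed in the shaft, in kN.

P ≈ 59.7 kN (compressive)

With zero net strain, σ = E·αΔT = 69 GPa × 23×10⁻⁶ × 32 = 50.78 MPa.
P = AEαΔT = 1175 × 69×10³ × 23×10⁻⁶ × 32 = 59.67 kN (compressive).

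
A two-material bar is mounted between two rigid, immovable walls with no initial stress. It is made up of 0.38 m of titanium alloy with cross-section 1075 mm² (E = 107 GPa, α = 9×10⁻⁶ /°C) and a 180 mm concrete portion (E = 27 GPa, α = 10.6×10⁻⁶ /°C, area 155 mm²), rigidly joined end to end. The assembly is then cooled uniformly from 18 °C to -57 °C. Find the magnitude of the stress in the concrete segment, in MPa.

Free thermal contraction of the whole bar: Σ αᵢΔT Lᵢ = 9×10⁻⁶×75×380 + 10.6×10⁻⁶×75×180 = 0.3996 mm.
The walls prevent any net length change, so an axial force P (same in every segment) develops. Compatibility: P · Σ Lᵢ/(AᵢEᵢ) = δ_free.
The series flexibility is Σ Lᵢ/(AᵢEᵢ) = 380/(1075×107×10³) + 180/(155×27×10³) = 4.631×10⁻⁵ mm/N.
P = 0.3996 / 4.631×10⁻⁵ = 8628 N = 8.628 kN, tensile.
σ_{concrete} = P / A = 8628 / 155 = 55.66 MPa.

σ ≈ 55.7 MPa (tensile)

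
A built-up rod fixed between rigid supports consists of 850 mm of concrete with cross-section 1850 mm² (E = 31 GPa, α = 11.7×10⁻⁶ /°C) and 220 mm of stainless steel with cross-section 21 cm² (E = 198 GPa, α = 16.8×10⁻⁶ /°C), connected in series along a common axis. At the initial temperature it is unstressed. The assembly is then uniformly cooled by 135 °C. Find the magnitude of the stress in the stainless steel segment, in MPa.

σ ≈ 57.1 MPa (tensile)

If the supports were absent, the total length change would be Σ αᵢΔT Lᵢ = 11.7×10⁻⁶×135×850 + 16.8×10⁻⁶×135×220 = 1.842 mm.
The walls prevent any net length change, so an axial force P (same in every segment) develops. Compatibility: P · Σ Lᵢ/(AᵢEᵢ) = δ_free.
The series flexibility is Σ Lᵢ/(AᵢEᵢ) = 850/(1850×31×10³) + 220/(2100×198×10³) = 1.535×10⁻⁵ mm/N.
So P = 1.842 / 1.535×10⁻⁵ = 120 kN, tensile.
σ_{stainless steel} = P / A = 120000 / 2100 = 57.13 MPa.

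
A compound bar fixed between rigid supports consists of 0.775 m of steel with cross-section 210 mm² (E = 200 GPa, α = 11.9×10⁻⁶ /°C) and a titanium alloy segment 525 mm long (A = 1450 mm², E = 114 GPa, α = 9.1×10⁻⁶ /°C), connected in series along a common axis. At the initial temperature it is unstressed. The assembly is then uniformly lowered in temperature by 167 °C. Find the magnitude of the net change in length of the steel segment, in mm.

|ΔL| ≈ 0.455 mm

Free thermal contraction of the whole bar: Σ αᵢΔT Lᵢ = 11.9×10⁻⁶×167×775 + 9.1×10⁻⁶×167×525 = 2.338 mm.
Since the ends are fixed, an axial force P builds up, equal in every segment, with P · Σ Lᵢ/(AᵢEᵢ) = δ_free.
Σ Lᵢ/(AᵢEᵢ) = 775/(210×200×10³) + 525/(1450×114×10³) = 2.163×10⁻⁵ mm/N.
Hence P = δ_free / Σ(L/AE) = 2.338/2.163×10⁻⁵ = 108.1 kN (tensile).
For the steel segment, free thermal change = 11.9×10⁻⁶×167×775 = 1.54 mm and elastic change from P = 108100×775/(210×200×10³) = 1.995 mm; these oppose, so the net change is 0.455 mm (segment lengthens).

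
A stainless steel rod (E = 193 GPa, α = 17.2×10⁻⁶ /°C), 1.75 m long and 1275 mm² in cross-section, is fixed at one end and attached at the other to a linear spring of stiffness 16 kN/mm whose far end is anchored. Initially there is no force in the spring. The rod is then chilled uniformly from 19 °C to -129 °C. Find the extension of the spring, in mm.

δ ≈ 4 mm

If the spring were absent the rod would shorten by αΔT L = 17.2×10⁻⁶ × 148 × 1750 = 4.455 mm.
Let P be the tensile force in the spring. The rod extends elastically by PL/(AE) and the spring stretches by P/k; together these equal δ_free.
So P = δ_free / [L/(AE) + 1/k] = 4.455 / [ 1750/(1275×193×10³) + 1/(16×10³) ].
P = 4.455 / 6.961×10⁻⁵ = 64000 N.
Spring extension = P/k = 64000/(16×10³) = 4 mm.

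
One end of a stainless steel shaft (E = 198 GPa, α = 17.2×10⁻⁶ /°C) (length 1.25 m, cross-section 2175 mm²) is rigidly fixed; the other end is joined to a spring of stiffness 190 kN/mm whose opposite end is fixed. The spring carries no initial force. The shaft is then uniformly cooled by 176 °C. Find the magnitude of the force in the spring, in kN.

P ≈ 463 kN

The unrestrained thermal change is αΔT L = 17.2×10⁻⁶ × 176 × 1250 = 3.784 mm.
Let P be the tensile force in the spring. The shaft extends elastically by PL/(AE) and the spring stretches by P/k; together these equal δ_free.
So P = δ_free / [L/(AE) + 1/k] = 3.784 / [ 1250/(2175×198×10³) + 1/(190×10³) ].
P = 3.784 / 8.166×10⁻⁶ = 463400 N.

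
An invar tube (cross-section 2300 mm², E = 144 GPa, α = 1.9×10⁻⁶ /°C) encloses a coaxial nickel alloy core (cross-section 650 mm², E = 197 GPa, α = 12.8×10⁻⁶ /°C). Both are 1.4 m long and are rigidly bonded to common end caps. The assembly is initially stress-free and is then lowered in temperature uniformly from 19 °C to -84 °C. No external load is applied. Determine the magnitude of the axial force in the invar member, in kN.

Equilibrium of a rigid end plate with no external load gives equal and opposite internal forces ±P in the two members. Since α_{nickel alloy} > α_{invar}, cooling drives the nickel alloy into tension and the invar into compression.
Compatibility of the two members (thermal + elastic change equal): (α₁ − α₂)ΔT = P·[1/(A₁E₁) + 1/(A₂E₂)].
|α₁ − α₂|·ΔT = 10.9×10⁻⁶ × 103 = 0.001123.
1/(A₁E₁) + 1/(A₂E₂) = 1/(2300×144×10³) + 1/(650×197×10³) = 1.083×10⁻⁸ N⁻¹.
So P = 0.001123 / 1.083×10⁻⁸ = 103.7 kN.

P ≈ 104 kN (compressive in the invar)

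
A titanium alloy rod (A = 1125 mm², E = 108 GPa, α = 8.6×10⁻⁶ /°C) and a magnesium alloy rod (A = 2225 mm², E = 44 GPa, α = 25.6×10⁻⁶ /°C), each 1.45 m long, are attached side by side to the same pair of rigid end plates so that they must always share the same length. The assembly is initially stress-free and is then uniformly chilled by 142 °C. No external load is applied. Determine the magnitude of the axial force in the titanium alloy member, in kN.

P ≈ 131 kN (compressive in the titanium alloy)

Equilibrium of a rigid end plate with no external load gives equal and opposite internal forces ±P in the two members. Since α_{magnesium alloy} > α_{titanium alloy}, cooling drives the magnesium alloy into tension and the titanium alloy into compression.
Compatibility of the two members (thermal + elastic change equal): (α₁ − α₂)ΔT = P·[1/(A₁E₁) + 1/(A₂E₂)].
|α₁ − α₂|·ΔT = 17×10⁻⁶ × 142 = 0.002414.
1/(A₁E₁) + 1/(A₂E₂) = 1/(1125×108×10³) + 1/(2225×44×10³) = 1.844×10⁻⁸ N⁻¹.
So P = 0.002414 / 1.844×10⁻⁸ = 130.9 kN.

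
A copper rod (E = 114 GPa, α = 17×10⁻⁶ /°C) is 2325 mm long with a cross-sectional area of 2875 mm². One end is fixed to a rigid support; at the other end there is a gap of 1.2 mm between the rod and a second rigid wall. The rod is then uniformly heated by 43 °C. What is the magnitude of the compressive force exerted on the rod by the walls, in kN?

If the wall were absent the rod would grow by αΔT L = 17×10⁻⁶ × 43 × 2325 = 1.7 mm.
This exceeds the 1.2 mm gap, so the wall pushes back. The portion of expansion that must be recovered elastically is δ_free − gap = 1.7 − 1.2 = 0.4996 mm.
Compatibility: PL/(AE) = 0.4996 mm, so σ = P/A = E × (0.4996/2325) = 24.5 MPa.
Force on the wall = σA = 24.5 × 2875 mm² = 70.42 kN.

P ≈ 70.4 kN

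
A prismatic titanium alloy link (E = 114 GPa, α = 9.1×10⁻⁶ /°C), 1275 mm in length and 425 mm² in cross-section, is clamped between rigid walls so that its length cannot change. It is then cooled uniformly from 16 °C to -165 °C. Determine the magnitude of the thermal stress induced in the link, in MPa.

With length fixed, the mechanical strain must cancel the thermal strain αΔT = 9.1×10⁻⁶ × 181 = 1647.1×10⁻⁶.
The stress required to suppress this strain is σ = Eε = 114×10³ × 1647.1×10⁻⁶ = 187.8 MPa, tensile since the link is trying to contract.

σ ≈ 188 MPa (tensile)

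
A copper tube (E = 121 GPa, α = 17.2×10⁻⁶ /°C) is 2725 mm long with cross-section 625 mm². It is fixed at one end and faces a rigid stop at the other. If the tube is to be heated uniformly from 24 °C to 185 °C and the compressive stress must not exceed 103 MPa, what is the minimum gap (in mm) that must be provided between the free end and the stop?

g ≈ 5.23 mm

With no wall the tube would lengthen by αΔT L = 17.2×10⁻⁶ × 161 × 2725 = 7.546 mm.
A stress of 103 MPa corresponds to the wall pushing the tube back by σL/E = 103×2725/(121×10³) = 2.32 mm.
So the gap has to take up the difference, g_min = δ_free − σL/E = 7.546 − 2.32 = 5.226 mm.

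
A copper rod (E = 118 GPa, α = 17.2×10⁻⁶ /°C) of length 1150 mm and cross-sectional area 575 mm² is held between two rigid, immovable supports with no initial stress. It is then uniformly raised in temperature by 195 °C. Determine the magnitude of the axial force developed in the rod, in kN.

The ends cannot move, so σ = EαΔT = 118×10³ × 17.2×10⁻⁶ × 195 = 395.8 MPa.
Axial force P = σA = 395.8 × 575 = 227600 N = 227.6 kN, compressive.

P ≈ 228 kN (compressive)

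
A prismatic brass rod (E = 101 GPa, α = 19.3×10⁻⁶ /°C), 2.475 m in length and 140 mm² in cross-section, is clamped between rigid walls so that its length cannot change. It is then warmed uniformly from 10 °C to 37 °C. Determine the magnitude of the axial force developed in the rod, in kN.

P ≈ 7.37 kN (compressive)

The ends cannot move, so σ = EαΔT = 101×10³ × 19.3×10⁻⁶ × 27 = 52.63 MPa.
Axial force P = σA = 52.63 × 140 = 7368 N = 7.368 kN, compressive.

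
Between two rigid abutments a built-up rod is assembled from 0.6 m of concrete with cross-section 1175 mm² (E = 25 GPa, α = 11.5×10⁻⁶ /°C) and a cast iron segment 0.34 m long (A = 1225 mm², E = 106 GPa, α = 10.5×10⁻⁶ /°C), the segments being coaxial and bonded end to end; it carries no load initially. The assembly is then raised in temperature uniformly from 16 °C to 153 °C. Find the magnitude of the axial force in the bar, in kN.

P ≈ 62.2 kN (compressive)

Free thermal expansion of the whole bar: Σ αᵢΔT Lᵢ = 11.5×10⁻⁶×137×600 + 10.5×10⁻⁶×137×340 = 1.434 mm.
The walls prevent any net length change, so an axial force P (same in every segment) develops. Compatibility: P · Σ Lᵢ/(AᵢEᵢ) = δ_free.
The series flexibility is Σ Lᵢ/(AᵢEᵢ) = 600/(1175×25×10³) + 340/(1225×106×10³) = 2.304×10⁻⁵ mm/N.
So P = 1.434 / 2.304×10⁻⁵ = 62.25 kN, compressive.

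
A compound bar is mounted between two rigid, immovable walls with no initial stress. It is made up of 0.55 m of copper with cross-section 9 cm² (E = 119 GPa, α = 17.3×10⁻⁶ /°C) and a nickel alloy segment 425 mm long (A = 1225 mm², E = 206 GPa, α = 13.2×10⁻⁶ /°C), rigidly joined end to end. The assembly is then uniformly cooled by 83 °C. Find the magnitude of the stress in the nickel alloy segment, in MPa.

Free thermal contraction of the whole bar: Σ αᵢΔT Lᵢ = 17.3×10⁻⁶×83×550 + 13.2×10⁻⁶×83×425 = 1.255 mm.
The walls prevent any net length change, so an axial force P (same in every segment) develops. Compatibility: P · Σ Lᵢ/(AᵢEᵢ) = δ_free.
Σ Lᵢ/(AᵢEᵢ) = 550/(900×119×10³) + 425/(1225×206×10³) = 6.82×10⁻⁶ mm/N.
P = 1.255 / 6.82×10⁻⁶ = 184100 N = 184.1 kN, tensile.
σ_{nickel alloy} = P / A = 184100 / 1225 = 150.3 MPa.

σ ≈ 150 MPa (tensile)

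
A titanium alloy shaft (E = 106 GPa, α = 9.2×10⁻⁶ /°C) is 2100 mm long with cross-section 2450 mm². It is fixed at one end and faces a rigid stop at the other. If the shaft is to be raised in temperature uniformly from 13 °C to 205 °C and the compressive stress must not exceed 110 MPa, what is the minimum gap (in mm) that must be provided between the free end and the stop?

g ≈ 1.53 mm

With no wall the shaft would lengthen by αΔT L = 9.2×10⁻⁶ × 192 × 2100 = 3.709 mm.
At the allowable stress the elastic shortening the wall may impose is σL/E = 110 × 2100 / (106×10³) = 2.179 mm.
The gap must absorb the remainder: g_min = 3.709 − 2.179 = 1.53 mm.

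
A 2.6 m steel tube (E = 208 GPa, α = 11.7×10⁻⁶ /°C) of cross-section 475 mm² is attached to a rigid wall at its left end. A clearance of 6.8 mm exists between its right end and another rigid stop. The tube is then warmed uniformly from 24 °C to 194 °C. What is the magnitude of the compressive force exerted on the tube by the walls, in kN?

P ≈ 0 kN

Free thermal elongation = αΔT L = 11.7×10⁻⁶ × 170 × 2600 = 5.171 mm.
Since δ_free = 5.17 mm is less than the 6.8 mm gap, the tube never touches the wall. No axial force develops.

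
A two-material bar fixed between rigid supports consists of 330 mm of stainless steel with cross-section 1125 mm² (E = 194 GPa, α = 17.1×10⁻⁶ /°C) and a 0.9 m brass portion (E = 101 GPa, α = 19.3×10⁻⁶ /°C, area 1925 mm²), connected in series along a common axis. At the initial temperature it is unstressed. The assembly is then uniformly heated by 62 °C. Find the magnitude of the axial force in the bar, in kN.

With the walls removed the bar would change length by δ_free = Σ αᵢΔT Lᵢ = 17.1×10⁻⁶×62×330 + 19.3×10⁻⁶×62×900 = 1.427 mm.
The walls prevent any net length change, so an axial force P (same in every segment) develops. Compatibility: P · Σ Lᵢ/(AᵢEᵢ) = δ_free.
The series flexibility is Σ Lᵢ/(AᵢEᵢ) = 330/(1125×194×10³) + 900/(1925×101×10³) = 6.141×10⁻⁶ mm/N.
P = 1.427 / 6.141×10⁻⁶ = 232300 N = 232.3 kN, compressive.

P ≈ 232 kN (compressive)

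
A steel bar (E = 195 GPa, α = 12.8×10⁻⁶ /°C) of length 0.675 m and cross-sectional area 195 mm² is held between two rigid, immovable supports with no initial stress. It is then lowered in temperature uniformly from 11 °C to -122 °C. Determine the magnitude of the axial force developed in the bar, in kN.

Full restraint means ε = 0, so the stress is σ = EαΔT = 195×10³ × 12.8×10⁻⁶ × 133 = 332 MPa.
Axial force P = σA = 332 × 195 = 64730 N = 64.73 kN, tensile.

P ≈ 64.7 kN (tensile)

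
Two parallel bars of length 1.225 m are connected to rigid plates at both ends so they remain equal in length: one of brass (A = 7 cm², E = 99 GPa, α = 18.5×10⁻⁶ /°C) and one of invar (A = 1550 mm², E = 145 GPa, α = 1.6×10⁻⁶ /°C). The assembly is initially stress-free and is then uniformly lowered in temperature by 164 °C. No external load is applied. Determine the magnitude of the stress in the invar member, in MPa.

σ ≈ 94.7 MPa (compressive)

Both members must finish at the same length. With the larger α, the brass tends to over-contract; the plates restrain it, putting the brass in tension and the invar in compression. With no external load the two internal forces are equal and opposite, magnitude P.
Compatibility of the two members (thermal + elastic change equal): (α₁ − α₂)ΔT = P·[1/(A₁E₁) + 1/(A₂E₂)].
|α₁ − α₂|·ΔT = 16.9×10⁻⁶ × 164 = 0.002772.
1/(A₁E₁) + 1/(A₂E₂) = 1/(700×99×10³) + 1/(1550×145×10³) = 1.888×10⁻⁸ N⁻¹.
So P = 0.002772 / 1.888×10⁻⁸ = 146.8 kN.
σ_{invar} = P/A₂ = 146800/1550 = 94.71 MPa, compressive.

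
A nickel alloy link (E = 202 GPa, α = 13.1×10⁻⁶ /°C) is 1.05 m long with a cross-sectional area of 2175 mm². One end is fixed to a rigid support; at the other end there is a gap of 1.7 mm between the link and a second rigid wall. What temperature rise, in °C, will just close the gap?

ΔT ≈ 124 °C

The gap closes when αΔT L = 1.7 mm, since the link is still unstressed at that instant.
ΔT = 1.7 / (13.1×10⁻⁶ × 1050) = 123.6 °C.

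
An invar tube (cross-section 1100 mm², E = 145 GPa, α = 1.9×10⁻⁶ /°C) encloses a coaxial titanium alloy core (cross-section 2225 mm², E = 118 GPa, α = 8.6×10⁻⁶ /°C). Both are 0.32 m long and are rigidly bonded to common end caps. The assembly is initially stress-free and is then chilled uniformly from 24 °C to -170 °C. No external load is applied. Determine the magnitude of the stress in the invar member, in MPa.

Equilibrium of a rigid end plate with no external load gives equal and opposite internal forces ±P in the two members. Since α_{titanium alloy} > α_{invar}, cooling drives the titanium alloy into tension and the invar into compression.
Equating the net (thermal + elastic) strains gives |α₁ − α₂|·ΔT = P·[1/(A₁E₁) + 1/(A₂E₂)].
|α₁ − α₂|·ΔT = 6.7×10⁻⁶ × 194 = 0.0013.
1/(A₁E₁) + 1/(A₂E₂) = 1/(1100×145×10³) + 1/(2225×118×10³) = 1.008×10⁻⁸ N⁻¹.
So P = 0.0013 / 1.008×10⁻⁸ = 129 kN.
σ_{invar} = P/A₁ = 129000/1100 = 117.2 MPa, compressive.

σ ≈ 117 MPa (compressive)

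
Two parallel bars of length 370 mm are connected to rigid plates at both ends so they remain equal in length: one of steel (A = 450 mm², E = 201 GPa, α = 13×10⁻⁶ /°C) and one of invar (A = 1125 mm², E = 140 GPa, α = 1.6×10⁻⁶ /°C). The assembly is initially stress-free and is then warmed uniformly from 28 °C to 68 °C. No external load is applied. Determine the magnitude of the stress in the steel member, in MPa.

Both members must finish at the same length. With the larger α, the steel tends to over-expand; the plates restrain it, putting the steel in compression and the invar in tension. With no external load the two internal forces are equal and opposite, magnitude P.
Equating the net (thermal + elastic) strains gives |α₁ − α₂|·ΔT = P·[1/(A₁E₁) + 1/(A₂E₂)].
|α₁ − α₂|·ΔT = 11.4×10⁻⁶ × 40 = 0.000456.
1/(A₁E₁) + 1/(A₂E₂) = 1/(450×201×10³) + 1/(1125×140×10³) = 1.741×10⁻⁸ N⁻¹.
P = 0.000456 / 1.741×10⁻⁸ = 26200 N = 26.2 kN.
σ_{steel} = P/A₁ = 26200/450 = 58.22 MPa, compressive.

σ ≈ 58.2 MPa (compressive)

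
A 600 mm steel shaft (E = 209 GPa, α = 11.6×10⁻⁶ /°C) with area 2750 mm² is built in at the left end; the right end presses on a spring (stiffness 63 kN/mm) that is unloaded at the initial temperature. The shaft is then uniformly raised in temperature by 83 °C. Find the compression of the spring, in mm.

δ ≈ 0.542 mm

Free thermal expansion: δ_free = αΔT L = 11.6×10⁻⁶ × 83 × 600 = 0.5777 mm.
With a force P in the spring, the elastic change of the shaft is PL/(AE) and that of the spring is P/k; compatibility requires their sum to equal δ_free.
P [ L/(AE) + 1/k ] = δ_free → P [ 600/(2750×209×10³) + 1/(63×10³) ] = 0.5777.
P = 0.5777 / 1.692×10⁻⁵ = 34150 N.
Spring compression = P/k = 34150/(63×10³) = 0.542 mm.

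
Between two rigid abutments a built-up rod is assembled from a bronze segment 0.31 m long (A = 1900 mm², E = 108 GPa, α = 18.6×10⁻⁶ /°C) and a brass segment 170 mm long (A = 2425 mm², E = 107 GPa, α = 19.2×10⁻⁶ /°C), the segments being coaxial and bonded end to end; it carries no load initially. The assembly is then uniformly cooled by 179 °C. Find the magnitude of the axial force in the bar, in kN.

P ≈ 746 kN (tensile)

Free thermal contraction of the whole bar: Σ αᵢΔT Lᵢ = 18.6×10⁻⁶×179×310 + 19.2×10⁻⁶×179×170 = 1.616 mm.
The rigid supports impose zero overall length change; the single axial force P common to all segments must satisfy P Σ Lᵢ/(AᵢEᵢ) = δ_free.
The series flexibility is Σ Lᵢ/(AᵢEᵢ) = 310/(1900×108×10³) + 170/(2425×107×10³) = 2.166×10⁻⁶ mm/N.
So P = 1.616 / 2.166×10⁻⁶ = 746.3 kN, tensile.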